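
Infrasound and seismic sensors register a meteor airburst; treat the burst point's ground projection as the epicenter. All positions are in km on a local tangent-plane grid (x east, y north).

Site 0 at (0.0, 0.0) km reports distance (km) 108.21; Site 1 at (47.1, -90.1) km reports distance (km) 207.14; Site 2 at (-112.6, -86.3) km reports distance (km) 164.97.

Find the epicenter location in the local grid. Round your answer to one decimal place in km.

Circle about each station: x² + y² = 108.21²; (x − 47.1)² + (y + 90.1)² = 207.14²; (x + 112.6)² + (y + 86.3)² = 164.97².
Subtracting the Site 0 equation from the Site 1 and Site 2 equations removes the quadratic terms:
94.2 x − 180.2 y = -20861.16
-225.2 x − 172.6 y = 4620.75
Solving the 2×2 system: x ≈ -78.0, y ≈ 75.0 km.
Check against Site 0 (with the unrounded x, y): √(x²+y²) = 108.20 ≈ 108.21 km. ✓

x ≈ -78.0 km, y ≈ 75.0 km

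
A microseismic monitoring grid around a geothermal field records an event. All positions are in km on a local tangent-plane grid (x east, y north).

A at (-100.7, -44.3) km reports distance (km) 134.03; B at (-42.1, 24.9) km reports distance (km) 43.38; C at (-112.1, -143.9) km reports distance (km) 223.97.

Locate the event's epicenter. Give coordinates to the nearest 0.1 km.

Circle about each station: (x + 100.7)² + (y + 44.3)² = 134.03²; (x + 42.1)² + (y − 24.9)² = 43.38²; (x + 112.1)² + (y + 143.9)² = 223.97².
Subtracting pairs of circle equations eliminates x²+y² and gives linear equations (the radical axes):
117.2 x + 138.4 y = 6371.66
-22.8 x − 199.2 y = -11027.88
Solving the 2×2 system: x ≈ -12.7, y ≈ 56.8 km.
Check against A (with the unrounded x, y): √((x + 100.7)²+(y + 44.3)²) = 134.03 ≈ 134.03 km. ✓

(-12.7, 56.8)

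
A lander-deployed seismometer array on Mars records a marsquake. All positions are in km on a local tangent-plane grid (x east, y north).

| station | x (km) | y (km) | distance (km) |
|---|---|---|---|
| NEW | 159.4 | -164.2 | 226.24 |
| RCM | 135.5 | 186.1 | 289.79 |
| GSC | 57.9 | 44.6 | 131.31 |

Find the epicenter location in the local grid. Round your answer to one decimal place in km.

(-34.9, -48.3)

Circle about each station: (x − 159.4)² + (y + 164.2)² = 226.24²; (x − 135.5)² + (y − 186.1)² = 289.79²; (x − 57.9)² + (y − 44.6)² = 131.31².
Subtracting the NEW equation from the RCM and GSC equations removes the quadratic terms:
-47.8 x + 700.6 y = -32170.25
-203.0 x + 417.6 y = -13086.21
Solving the 2×2 system: x ≈ -34.9, y ≈ -48.3 km.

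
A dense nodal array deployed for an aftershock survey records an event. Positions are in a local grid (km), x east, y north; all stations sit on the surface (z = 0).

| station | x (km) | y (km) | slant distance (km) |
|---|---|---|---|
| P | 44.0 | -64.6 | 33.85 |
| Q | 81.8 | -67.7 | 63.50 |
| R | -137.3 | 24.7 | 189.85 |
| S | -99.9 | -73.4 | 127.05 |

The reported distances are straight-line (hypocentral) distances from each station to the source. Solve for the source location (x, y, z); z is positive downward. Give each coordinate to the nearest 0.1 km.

(24.3, -71.3, 26.7)

Each station gives a sphere (x−x_i)² + (y−y_i)² + z² = d_i² (stations at z=0).
Subtracting the P sphere from Q and R: z² cancels, leaving linear equations in x and y:
75.6 x − 6.2 y = 2278.94
-362.6 x + 178.6 y = -21544.98
Solving: x ≈ 24.297, y ≈ -71.304 km (keep extra digits for the depth step; rounded: 24.3, -71.3).
Then from the P sphere: z² = 33.85² − (x − 44.0)² − (y + 64.6)² with x = 24.297, y = -71.304, so z ≈ 26.696 ≈ 26.7 km.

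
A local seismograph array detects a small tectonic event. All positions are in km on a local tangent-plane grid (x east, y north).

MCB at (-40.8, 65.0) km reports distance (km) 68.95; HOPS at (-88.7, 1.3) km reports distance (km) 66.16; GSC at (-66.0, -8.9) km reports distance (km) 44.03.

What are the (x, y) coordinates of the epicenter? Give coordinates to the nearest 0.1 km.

Circle about each station: (x + 40.8)² + (y − 65.0)² = 68.95²; (x + 88.7)² + (y − 1.3)² = 66.16²; (x + 66.0)² + (y + 8.9)² = 44.03².
Subtracting the MCB equation from the HOPS and GSC equations removes the quadratic terms:
-95.8 x − 127.4 y = 2356.70
-50.4 x − 147.8 y = 1361.03
Solving the 2×2 system: x ≈ -22.6, y ≈ -1.5 km.

-22.6 km east, -1.5 km north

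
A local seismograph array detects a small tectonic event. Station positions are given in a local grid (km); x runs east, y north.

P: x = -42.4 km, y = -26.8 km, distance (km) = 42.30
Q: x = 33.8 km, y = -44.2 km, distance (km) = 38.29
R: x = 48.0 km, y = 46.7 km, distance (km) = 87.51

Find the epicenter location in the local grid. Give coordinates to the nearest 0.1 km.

(-0.1, -26.4)

Circle about each station: (x + 42.4)² + (y + 26.8)² = 42.30²; (x − 33.8)² + (y + 44.2)² = 38.29²; (x − 48.0)² + (y − 46.7)² = 87.51².
Subtracting pairs of circle equations eliminates x²+y² and gives linear equations (the radical axes):
152.4 x − 34.8 y = 903.25
180.8 x + 147.0 y = -3899.82
Solving the 2×2 system: x ≈ -0.1, y ≈ -26.4 km.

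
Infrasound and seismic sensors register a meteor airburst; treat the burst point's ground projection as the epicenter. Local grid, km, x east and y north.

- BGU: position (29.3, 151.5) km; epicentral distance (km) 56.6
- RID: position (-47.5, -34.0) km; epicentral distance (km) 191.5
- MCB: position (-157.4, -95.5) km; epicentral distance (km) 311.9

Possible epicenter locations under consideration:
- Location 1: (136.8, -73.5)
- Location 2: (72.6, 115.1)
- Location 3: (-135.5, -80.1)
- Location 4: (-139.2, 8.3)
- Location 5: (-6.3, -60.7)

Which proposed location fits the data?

For each candidate, compare |candidate − station| to the reported distance:
Location 1: residuals BGU 192.8, RID 3.0, MCB 16.9 → max 192.8 km
Location 2: residuals BGU 0.0, RID 0.0, MCB 0.0 → max 0.0 km
Location 3: residuals BGU 227.6, RID 92.2, MCB 285.1 → max 285.1 km
Location 4: residuals BGU 164.5, RID 90.5, MCB 206.5 → max 206.5 km
Location 5: residuals BGU 158.6, RID 142.4, MCB 156.8 → max 158.6 km
Only Location 2 has all residuals ≈ 0.

Location 2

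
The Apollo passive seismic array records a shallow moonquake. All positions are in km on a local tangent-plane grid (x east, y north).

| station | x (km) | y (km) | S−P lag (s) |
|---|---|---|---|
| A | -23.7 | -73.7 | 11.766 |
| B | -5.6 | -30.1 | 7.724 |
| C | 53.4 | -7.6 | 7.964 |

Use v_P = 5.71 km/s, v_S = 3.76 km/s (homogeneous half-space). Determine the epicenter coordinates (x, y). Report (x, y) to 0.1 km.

x ≈ -8.1 km, y ≈ 54.9 km

Distance from S−P lag: d = Δt · v_P v_S / (v_P − v_S) = Δt · (5.71·3.76)/(5.71−3.76) ≈ 11.0101·Δt.
So d_A = 129.54, d_B = 85.04, d_C = 87.68 km.
Circle about each station: (x + 23.7)² + (y + 73.7)² = 129.54²; (x + 5.6)² + (y + 30.1)² = 85.04²; (x − 53.4)² + (y + 7.6)² = 87.68².
Subtracting the A equation from the B and C equations removes the quadratic terms:
36.2 x + 87.2 y = 4492.80
154.2 x + 132.2 y = 6008.77
Solving the 2×2 system: x ≈ -8.1, y ≈ 54.9 km.
Check against A (with the unrounded x, y): √((x + 23.7)²+(y + 73.7)²) = 129.52 ≈ 129.54 km. ✓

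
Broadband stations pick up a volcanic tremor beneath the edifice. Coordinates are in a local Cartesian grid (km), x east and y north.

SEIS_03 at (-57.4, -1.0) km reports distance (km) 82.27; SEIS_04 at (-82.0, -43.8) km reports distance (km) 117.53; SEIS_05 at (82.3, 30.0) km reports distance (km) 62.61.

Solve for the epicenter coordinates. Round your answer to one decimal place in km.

(24.6, 5.7)

Circle about each station: (x + 57.4)² + (y + 1.0)² = 82.27²; (x + 82.0)² + (y + 43.8)² = 117.53²; (x − 82.3)² + (y − 30.0)² = 62.61².
Subtracting pairs of circle equations eliminates x²+y² and gives linear equations (the radical axes):
-49.2 x − 85.6 y = -1698.27
279.4 x + 62.0 y = 7225.87
Solving the 2×2 system: x ≈ 24.6, y ≈ 5.7 km.
Check against SEIS_03 (with the unrounded x, y): √((x + 57.4)²+(y + 1.0)²) = 82.27 ≈ 82.27 km. ✓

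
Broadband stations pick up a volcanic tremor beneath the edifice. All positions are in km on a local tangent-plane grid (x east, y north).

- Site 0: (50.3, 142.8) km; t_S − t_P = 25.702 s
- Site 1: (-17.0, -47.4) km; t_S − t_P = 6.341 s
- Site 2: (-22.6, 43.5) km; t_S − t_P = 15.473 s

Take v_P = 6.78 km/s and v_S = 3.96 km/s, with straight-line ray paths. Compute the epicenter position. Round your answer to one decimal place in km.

Distance from S−P lag: d = Δt · v_P v_S / (v_P − v_S) = Δt · (6.78·3.96)/(6.78−3.96) ≈ 9.5209·Δt.
So d_Site 0 = 244.70, d_Site 1 = 60.37, d_Site 2 = 147.32 km.
Circle about each station: (x − 50.3)² + (y − 142.8)² = 244.70²; (x + 17.0)² + (y + 47.4)² = 60.37²; (x + 22.6)² + (y − 43.5)² = 147.32².
Subtracting pairs of circle equations eliminates x²+y² and gives linear equations (the radical axes):
-134.6 x − 380.4 y = 35847.38
-145.8 x − 198.6 y = 17655.99
Solving the 2×2 system: x ≈ 14.0, y ≈ -99.2 km.

x ≈ 14.0 km, y ≈ -99.2 km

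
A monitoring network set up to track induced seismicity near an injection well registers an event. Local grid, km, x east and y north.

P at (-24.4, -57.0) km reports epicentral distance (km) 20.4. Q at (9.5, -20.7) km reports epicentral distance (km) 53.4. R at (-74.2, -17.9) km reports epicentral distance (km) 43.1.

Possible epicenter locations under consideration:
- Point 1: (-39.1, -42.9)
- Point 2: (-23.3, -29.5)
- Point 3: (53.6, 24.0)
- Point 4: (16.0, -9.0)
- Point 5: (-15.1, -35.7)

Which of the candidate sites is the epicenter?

For each candidate, compare |candidate − station| to the reported distance:
Point 1: residuals P 0.0, Q 0.0, R 0.0 → max 0.0 km
Point 2: residuals P 7.1, Q 19.4, R 9.1 → max 19.4 km
Point 3: residuals P 92.0, Q 9.4, R 91.4 → max 92.0 km
Point 4: residuals P 42.3, Q 40.0, R 47.5 → max 47.5 km
Point 5: residuals P 2.8, Q 24.6, R 18.6 → max 24.6 km
Only Point 1 has all residuals ≈ 0.

Point 1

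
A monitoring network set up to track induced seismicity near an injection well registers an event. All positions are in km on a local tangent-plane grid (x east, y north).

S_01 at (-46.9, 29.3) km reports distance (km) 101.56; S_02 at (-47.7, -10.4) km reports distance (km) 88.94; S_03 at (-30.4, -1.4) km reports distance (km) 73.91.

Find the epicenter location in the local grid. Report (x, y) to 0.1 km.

x ≈ 40.4 km, y ≈ -22.6 km

Circle about each station: (x + 46.9)² + (y − 29.3)² = 101.56²; (x + 47.7)² + (y + 10.4)² = 88.94²; (x + 30.4)² + (y + 1.4)² = 73.91².
Subtracting the S_01 equation from the S_02 and S_03 equations removes the quadratic terms:
-1.6 x − 79.4 y = 1729.46
33.0 x − 61.4 y = 2719.77
Solving the 2×2 system: x ≈ 40.4, y ≈ -22.6 km.
Check against S_01 (with the unrounded x, y): √((x + 46.9)²+(y − 29.3)²) = 101.54 ≈ 101.56 km. ✓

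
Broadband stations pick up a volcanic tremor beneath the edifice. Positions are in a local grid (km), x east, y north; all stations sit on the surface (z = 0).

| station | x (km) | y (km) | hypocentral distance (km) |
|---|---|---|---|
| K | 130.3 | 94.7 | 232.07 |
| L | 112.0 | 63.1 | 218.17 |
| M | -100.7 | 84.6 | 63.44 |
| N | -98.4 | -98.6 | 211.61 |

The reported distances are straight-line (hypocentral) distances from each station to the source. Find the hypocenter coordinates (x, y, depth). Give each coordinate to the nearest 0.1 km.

(-93.7, 104.3, 59.9)

Each station gives a sphere (x−x_i)² + (y−y_i)² + z² = d_i² (stations at z=0).
Subtracting the K sphere from L and M: z² cancels, leaving linear equations in x and y:
-36.6 x − 63.2 y = -3162.23
-462.0 x − 20.2 y = 41183.32
Solving: x ≈ -93.702, y ≈ 104.299 km (keep extra digits for the depth step; rounded: -93.7, 104.3).
Then from the K sphere: z² = 232.07² − (x − 130.3)² − (y − 94.7)² with x = -93.702, y = 104.299, so z ≈ 59.895 ≈ 59.9 km.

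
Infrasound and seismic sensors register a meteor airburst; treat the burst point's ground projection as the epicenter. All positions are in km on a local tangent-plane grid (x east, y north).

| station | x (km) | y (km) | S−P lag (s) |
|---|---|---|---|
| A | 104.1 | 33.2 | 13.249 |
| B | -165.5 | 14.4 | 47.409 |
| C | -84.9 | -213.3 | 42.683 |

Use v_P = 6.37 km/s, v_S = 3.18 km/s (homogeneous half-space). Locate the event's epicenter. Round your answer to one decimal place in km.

129.2 km east, -47.1 km north

Distance from S−P lag: d = Δt · v_P v_S / (v_P − v_S) = Δt · (6.37·3.18)/(6.37−3.18) ≈ 6.3500·Δt.
So d_A = 84.13, d_B = 301.05, d_C = 271.04 km.
Circle about each station: (x − 104.1)² + (y − 33.2)² = 84.13²; (x + 165.5)² + (y − 14.4)² = 301.05²; (x + 84.9)² + (y + 213.3)² = 271.04².
Subtracting pairs of circle equations eliminates x²+y² and gives linear equations (the radical axes):
-539.2 x − 37.6 y = -67894.69
-378.0 x − 493.0 y = -25618.97
Solving the 2×2 system: x ≈ 129.2, y ≈ -47.1 km.
Check against A (with the unrounded x, y): √((x − 104.1)²+(y − 33.2)²) = 84.13 ≈ 84.13 km. ✓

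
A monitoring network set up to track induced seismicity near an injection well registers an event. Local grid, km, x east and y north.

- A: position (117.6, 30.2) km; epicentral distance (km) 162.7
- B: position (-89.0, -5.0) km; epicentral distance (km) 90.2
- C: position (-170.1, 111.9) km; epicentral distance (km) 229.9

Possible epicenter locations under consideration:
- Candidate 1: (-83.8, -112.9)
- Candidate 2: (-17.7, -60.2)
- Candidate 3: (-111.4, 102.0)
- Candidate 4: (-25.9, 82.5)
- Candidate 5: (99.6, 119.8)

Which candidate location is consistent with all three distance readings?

For each candidate, compare |candidate − station| to the reported distance:
Candidate 1: residuals A 84.4, B 17.8, C 10.9 → max 84.4 km
Candidate 2: residuals A 0.0, B 0.0, C 0.0 → max 0.0 km
Candidate 3: residuals A 77.3, B 19.1, C 170.4 → max 170.4 km
Candidate 4: residuals A 10.0, B 17.7, C 82.7 → max 82.7 km
Candidate 5: residuals A 71.3, B 136.0, C 39.9 → max 136.0 km
Only Candidate 2 has all residuals ≈ 0.

Candidate 2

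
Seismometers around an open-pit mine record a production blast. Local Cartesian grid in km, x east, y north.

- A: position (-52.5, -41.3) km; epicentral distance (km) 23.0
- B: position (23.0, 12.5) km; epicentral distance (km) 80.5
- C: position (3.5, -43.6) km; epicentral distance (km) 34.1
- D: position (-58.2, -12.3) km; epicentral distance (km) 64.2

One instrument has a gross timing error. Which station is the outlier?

Solve using three stations at a time. Using A, B, C (subtract circle equations pairwise → linear system) gives (x, y) ≈ (-30.4, -47.8).
Distances from that point to each station vs reported:
  A: calculated 23.1 vs reported 23.0 → residual 0.1 km
  B: calculated 80.5 vs reported 80.5 → residual 0.0 km
  C: calculated 34.1 vs reported 34.1 → residual 0.0 km
  D: calculated 45.1 vs reported 64.2 → residual 19.1 km
A, B, C are mutually consistent (residuals ≈ 0); D is off by 19.1 km.

D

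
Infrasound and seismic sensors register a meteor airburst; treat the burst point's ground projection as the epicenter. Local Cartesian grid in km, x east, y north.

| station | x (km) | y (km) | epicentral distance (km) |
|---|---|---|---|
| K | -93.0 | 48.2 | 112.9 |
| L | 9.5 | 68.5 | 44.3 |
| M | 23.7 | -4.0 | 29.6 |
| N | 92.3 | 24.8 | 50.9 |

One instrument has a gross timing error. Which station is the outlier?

N

Solve using three stations at a time. Using K, L, M (subtract circle equations pairwise → linear system) gives (x, y) ≈ (17.5, 24.9).
Distances from that point to each station vs reported:
  K: calculated 112.9 vs reported 112.9 → residual 0.0 km
  L: calculated 44.3 vs reported 44.3 → residual 0.0 km
  M: calculated 29.6 vs reported 29.6 → residual 0.0 km
  N: calculated 74.8 vs reported 50.9 → residual 23.9 km
K, L, M are mutually consistent (residuals ≈ 0); N is off by 23.9 km.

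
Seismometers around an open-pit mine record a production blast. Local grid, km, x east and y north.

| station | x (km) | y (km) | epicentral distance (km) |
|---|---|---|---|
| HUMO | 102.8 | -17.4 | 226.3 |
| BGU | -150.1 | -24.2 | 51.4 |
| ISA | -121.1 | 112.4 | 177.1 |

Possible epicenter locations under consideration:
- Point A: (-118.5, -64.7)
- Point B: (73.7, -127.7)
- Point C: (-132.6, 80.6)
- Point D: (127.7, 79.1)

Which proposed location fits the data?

Point A

For each candidate, compare |candidate − station| to the reported distance:
Point A: residuals HUMO 0.0, BGU 0.0, ISA 0.0 → max 0.0 km
Point B: residuals HUMO 112.2, BGU 195.2, ISA 132.1 → max 195.2 km
Point C: residuals HUMO 28.7, BGU 54.9, ISA 143.3 → max 143.3 km
Point D: residuals HUMO 126.6, BGU 245.0, ISA 73.9 → max 245.0 km
Only Point A has all residuals ≈ 0.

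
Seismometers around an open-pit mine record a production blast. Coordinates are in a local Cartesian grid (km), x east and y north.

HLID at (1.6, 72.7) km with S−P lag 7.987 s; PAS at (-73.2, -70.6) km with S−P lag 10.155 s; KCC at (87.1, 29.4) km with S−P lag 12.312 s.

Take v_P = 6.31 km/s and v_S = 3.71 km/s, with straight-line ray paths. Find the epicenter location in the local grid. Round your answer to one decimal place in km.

-20.9 km east, 4.4 km north

Distance from S−P lag: d = Δt · v_P v_S / (v_P − v_S) = Δt · (6.31·3.71)/(6.31−3.71) ≈ 9.0039·Δt.
So d_HLID = 71.91, d_PAS = 91.43, d_KCC = 110.86 km.
Circle about each station: (x − 1.6)² + (y − 72.7)² = 71.91²; (x + 73.2)² + (y + 70.6)² = 91.43²; (x − 87.1)² + (y − 29.4)² = 110.86².
Subtracting pairs of circle equations eliminates x²+y² and gives linear equations (the radical axes):
-149.6 x − 286.6 y = 1866.35
171.0 x − 86.6 y = -3955.97
Solving the 2×2 system: x ≈ -20.9, y ≈ 4.4 km.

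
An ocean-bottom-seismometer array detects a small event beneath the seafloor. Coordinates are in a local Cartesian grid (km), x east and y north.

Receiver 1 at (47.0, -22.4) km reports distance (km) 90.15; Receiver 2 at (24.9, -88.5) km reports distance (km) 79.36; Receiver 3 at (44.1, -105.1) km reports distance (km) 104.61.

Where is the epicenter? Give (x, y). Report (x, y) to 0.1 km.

-40.6 km east, -43.7 km north

Circle about each station: (x − 47.0)² + (y + 22.4)² = 90.15²; (x − 24.9)² + (y + 88.5)² = 79.36²; (x − 44.1)² + (y + 105.1)² = 104.61².
Subtracting pairs of circle equations eliminates x²+y² and gives linear equations (the radical axes):
-44.2 x − 132.2 y = 7570.51
-5.8 x − 165.4 y = 7463.83
Solving the 2×2 system: x ≈ -40.6, y ≈ -43.7 km.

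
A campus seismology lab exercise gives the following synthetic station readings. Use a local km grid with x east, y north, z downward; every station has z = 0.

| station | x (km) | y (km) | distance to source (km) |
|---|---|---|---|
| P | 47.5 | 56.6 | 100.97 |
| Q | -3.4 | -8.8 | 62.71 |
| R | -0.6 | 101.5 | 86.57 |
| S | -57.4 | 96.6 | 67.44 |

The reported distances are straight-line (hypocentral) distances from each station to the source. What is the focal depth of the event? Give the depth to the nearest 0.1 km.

Each station gives a sphere (x−x_i)² + (y−y_i)² + z² = d_i² (stations at z=0).
Subtracting the P sphere from Q and R: z² cancels, leaving linear equations in x and y:
-101.8 x − 130.8 y = 891.59
-96.2 x + 89.8 y = 7543.38
Solving: x ≈ -49.103, y ≈ 31.400 km (keep extra digits for the depth step; rounded: -49.1, 31.4).
Then from the P sphere: z² = 100.97² − (x − 47.5)² − (y − 56.6)² with x = -49.103, y = 31.400, so z ≈ 15.092 ≈ 15.1 km.
Check against S (with the unrounded solution): distance 67.44 ≈ 67.44 km. ✓

15.1 km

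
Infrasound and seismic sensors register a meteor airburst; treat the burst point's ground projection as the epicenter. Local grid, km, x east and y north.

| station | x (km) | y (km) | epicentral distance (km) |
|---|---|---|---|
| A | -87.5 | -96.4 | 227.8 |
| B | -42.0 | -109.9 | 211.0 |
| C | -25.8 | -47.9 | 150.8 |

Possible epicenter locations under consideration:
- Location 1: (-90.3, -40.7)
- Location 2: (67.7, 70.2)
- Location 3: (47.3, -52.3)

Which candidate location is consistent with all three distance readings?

For each candidate, compare |candidate − station| to the reported distance:
Location 1: residuals A 172.0, B 126.6, C 85.9 → max 172.0 km
Location 2: residuals A 0.1, B 0.1, C 0.2 → max 0.2 km
Location 3: residuals A 86.0, B 104.7, C 77.6 → max 104.7 km
Only Location 2 has all residuals ≈ 0.

Location 2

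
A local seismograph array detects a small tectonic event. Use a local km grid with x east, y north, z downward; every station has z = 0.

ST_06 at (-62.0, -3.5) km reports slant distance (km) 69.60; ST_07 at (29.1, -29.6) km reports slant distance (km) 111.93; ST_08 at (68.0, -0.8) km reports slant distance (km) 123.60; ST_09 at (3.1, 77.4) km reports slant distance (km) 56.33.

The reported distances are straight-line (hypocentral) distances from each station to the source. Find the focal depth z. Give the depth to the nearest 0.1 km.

depth ≈ 30.5 km

Each station gives a sphere (x−x_i)² + (y−y_i)² + z² = d_i² (stations at z=0).
Subtracting the ST_06 sphere from ST_07 and ST_08: z² cancels, leaving linear equations in x and y:
182.2 x − 52.2 y = -9817.44
260.0 x + 5.4 y = -9664.41
Solving: x ≈ -38.300, y ≈ 54.389 km (keep extra digits for the depth step; rounded: -38.3, 54.4).
Then from the ST_06 sphere: z² = 69.60² − (x + 62.0)² − (y + 3.5)² with x = -38.300, y = 54.389, so z ≈ 30.518 ≈ 30.5 km.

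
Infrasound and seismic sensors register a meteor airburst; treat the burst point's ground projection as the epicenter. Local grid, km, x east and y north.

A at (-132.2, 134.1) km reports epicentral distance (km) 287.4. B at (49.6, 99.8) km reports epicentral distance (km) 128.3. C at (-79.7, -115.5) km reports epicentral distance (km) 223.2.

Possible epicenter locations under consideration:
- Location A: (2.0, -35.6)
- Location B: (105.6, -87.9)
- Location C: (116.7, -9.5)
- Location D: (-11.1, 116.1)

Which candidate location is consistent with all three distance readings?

For each candidate, compare |candidate − station| to the reported distance:
Location A: residuals A 71.0, B 15.2, C 108.9 → max 108.9 km
Location B: residuals A 37.9, B 67.6, C 35.9 → max 67.6 km
Location C: residuals A 0.0, B 0.0, C 0.0 → max 0.0 km
Location D: residuals A 165.0, B 65.4, C 18.3 → max 165.0 km
Only Location C has all residuals ≈ 0.

Location C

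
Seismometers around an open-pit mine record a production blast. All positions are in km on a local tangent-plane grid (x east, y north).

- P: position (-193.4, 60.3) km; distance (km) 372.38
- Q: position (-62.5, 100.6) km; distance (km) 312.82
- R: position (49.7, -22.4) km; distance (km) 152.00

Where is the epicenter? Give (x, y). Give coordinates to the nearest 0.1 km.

x ≈ 103.4 km, y ≈ -164.6 km

Circle about each station: (x + 193.4)² + (y − 60.3)² = 372.38²; (x + 62.5)² + (y − 100.6)² = 312.82²; (x − 49.7)² + (y + 22.4)² = 152.00².
Subtracting pairs of circle equations eliminates x²+y² and gives linear equations (the radical axes):
261.8 x + 80.6 y = 13797.47
486.2 x − 165.4 y = 77495.06
Solving the 2×2 system: x ≈ 103.4, y ≈ -164.6 km.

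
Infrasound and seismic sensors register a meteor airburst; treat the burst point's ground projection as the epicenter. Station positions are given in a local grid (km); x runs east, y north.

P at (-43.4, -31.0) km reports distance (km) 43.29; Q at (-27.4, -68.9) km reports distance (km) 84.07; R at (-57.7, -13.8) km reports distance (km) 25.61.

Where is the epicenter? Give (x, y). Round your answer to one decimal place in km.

(-52.6, 11.3)

Circle about each station: (x + 43.4)² + (y + 31.0)² = 43.29²; (x + 27.4)² + (y + 68.9)² = 84.07²; (x + 57.7)² + (y + 13.8)² = 25.61².
Subtracting the P equation from the Q and R equations removes the quadratic terms:
32.0 x − 75.8 y = -2540.33
-28.6 x + 34.4 y = 1893.32
Solving the 2×2 system: x ≈ -52.6, y ≈ 11.3 km.
Check against P (with the unrounded x, y): √((x + 43.4)²+(y + 31.0)²) = 43.30 ≈ 43.29 km. ✓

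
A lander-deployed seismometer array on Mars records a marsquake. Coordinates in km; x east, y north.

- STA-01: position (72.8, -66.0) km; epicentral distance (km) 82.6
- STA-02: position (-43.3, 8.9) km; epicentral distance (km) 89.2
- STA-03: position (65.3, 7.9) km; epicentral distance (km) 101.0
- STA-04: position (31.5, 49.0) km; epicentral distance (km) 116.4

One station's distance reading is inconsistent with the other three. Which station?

STA-02

Solve using three stations at a time. Using STA-01, STA-03, STA-04 (subtract circle equations pairwise → linear system) gives (x, y) ≈ (-9.5, -59.9).
Distances from that point to each station vs reported:
  STA-01: calculated 82.5 vs reported 82.6 → residual 0.1 km
  STA-02: calculated 76.6 vs reported 89.2 → residual 12.6 km
  STA-03: calculated 100.9 vs reported 101.0 → residual 0.1 km
  STA-04: calculated 116.3 vs reported 116.4 → residual 0.1 km
STA-01, STA-03, STA-04 are mutually consistent (residuals ≈ 0); STA-02 is off by 12.6 km.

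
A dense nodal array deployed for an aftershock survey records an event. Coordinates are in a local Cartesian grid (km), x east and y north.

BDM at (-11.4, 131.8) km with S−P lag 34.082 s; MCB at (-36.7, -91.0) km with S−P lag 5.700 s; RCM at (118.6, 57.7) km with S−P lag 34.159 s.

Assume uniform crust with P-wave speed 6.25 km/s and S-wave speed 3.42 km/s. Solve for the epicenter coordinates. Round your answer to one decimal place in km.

Distance from S−P lag: d = Δt · v_P v_S / (v_P − v_S) = Δt · (6.25·3.42)/(6.25−3.42) ≈ 7.5530·Δt.
So d_BDM = 257.42, d_MCB = 43.05, d_RCM = 258.00 km.
Circle about each station: (x + 11.4)² + (y − 131.8)² = 257.42²; (x + 36.7)² + (y + 91.0)² = 43.05²; (x − 118.6)² + (y − 57.7)² = 258.00².
Subtracting pairs of circle equations eliminates x²+y² and gives linear equations (the radical axes):
-50.6 x − 445.6 y = 56538.44
260.0 x − 148.2 y = -404.89
Solving the 2×2 system: x ≈ -69.4, y ≈ -119.0 km.
Check against BDM (with the unrounded x, y): √((x + 11.4)²+(y − 131.8)²) = 257.42 ≈ 257.42 km. ✓

-69.4 km east, -119.0 km north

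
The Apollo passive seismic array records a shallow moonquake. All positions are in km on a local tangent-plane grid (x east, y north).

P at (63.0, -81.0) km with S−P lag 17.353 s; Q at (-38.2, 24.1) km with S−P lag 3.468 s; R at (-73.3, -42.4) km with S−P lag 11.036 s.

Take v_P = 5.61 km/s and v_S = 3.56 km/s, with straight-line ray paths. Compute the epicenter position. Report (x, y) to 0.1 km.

(-33.8, 57.6)

Distance from S−P lag: d = Δt · v_P v_S / (v_P − v_S) = Δt · (5.61·3.56)/(5.61−3.56) ≈ 9.7422·Δt.
So d_P = 169.06, d_Q = 33.79, d_R = 107.52 km.
Circle about each station: (x − 63.0)² + (y + 81.0)² = 169.06²; (x + 38.2)² + (y − 24.1)² = 33.79²; (x + 73.3)² + (y + 42.4)² = 107.52².
Subtracting the P equation from the Q and R equations removes the quadratic terms:
-202.4 x + 210.2 y = 18949.57
-272.6 x + 77.2 y = 13661.38
Solving the 2×2 system: x ≈ -33.8, y ≈ 57.6 km.
Check against P (with the unrounded x, y): √((x − 63.0)²+(y + 81.0)²) = 169.06 ≈ 169.06 km. ✓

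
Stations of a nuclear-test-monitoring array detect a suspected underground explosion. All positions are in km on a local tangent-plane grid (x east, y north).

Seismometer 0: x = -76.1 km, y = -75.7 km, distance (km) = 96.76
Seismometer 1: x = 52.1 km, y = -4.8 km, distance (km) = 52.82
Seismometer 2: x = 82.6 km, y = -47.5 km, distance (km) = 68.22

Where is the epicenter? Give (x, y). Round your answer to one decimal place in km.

14.6 km east, -42.0 km north

Circle about each station: (x + 76.1)² + (y + 75.7)² = 96.76²; (x − 52.1)² + (y + 4.8)² = 52.82²; (x − 82.6)² + (y + 47.5)² = 68.22².
Subtracting pairs of circle equations eliminates x²+y² and gives linear equations (the radical axes):
256.4 x + 141.8 y = -2211.70
317.4 x + 56.4 y = 2265.84
Solving the 2×2 system: x ≈ 14.6, y ≈ -42.0 km.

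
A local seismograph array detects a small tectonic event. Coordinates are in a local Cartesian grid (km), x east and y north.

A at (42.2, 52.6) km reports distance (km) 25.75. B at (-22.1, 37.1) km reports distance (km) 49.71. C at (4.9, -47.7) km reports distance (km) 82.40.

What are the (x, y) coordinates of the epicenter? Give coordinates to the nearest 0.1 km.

27.3 km east, 31.6 km north

Circle about each station: (x − 42.2)² + (y − 52.6)² = 25.75²; (x + 22.1)² + (y − 37.1)² = 49.71²; (x − 4.9)² + (y + 47.7)² = 82.40².
Subtracting the A equation from the B and C equations removes the quadratic terms:
-128.6 x − 31.0 y = -4490.80
-74.6 x − 200.6 y = -8375.00
Solving the 2×2 system: x ≈ 27.3, y ≈ 31.6 km.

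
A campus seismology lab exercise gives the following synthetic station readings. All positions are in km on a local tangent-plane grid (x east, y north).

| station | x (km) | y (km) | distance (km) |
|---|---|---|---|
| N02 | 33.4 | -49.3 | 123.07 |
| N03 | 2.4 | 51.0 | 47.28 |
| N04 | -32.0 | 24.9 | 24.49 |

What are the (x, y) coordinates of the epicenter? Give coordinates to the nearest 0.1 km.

Circle about each station: (x − 33.4)² + (y + 49.3)² = 123.07²; (x − 2.4)² + (y − 51.0)² = 47.28²; (x + 32.0)² + (y − 24.9)² = 24.49².
Subtracting pairs of circle equations eliminates x²+y² and gives linear equations (the radical axes):
-62.0 x + 200.6 y = 11971.54
-130.8 x + 148.4 y = 12644.42
Solving the 2×2 system: x ≈ -44.6, y ≈ 45.9 km.

x ≈ -44.6 km, y ≈ 45.9 km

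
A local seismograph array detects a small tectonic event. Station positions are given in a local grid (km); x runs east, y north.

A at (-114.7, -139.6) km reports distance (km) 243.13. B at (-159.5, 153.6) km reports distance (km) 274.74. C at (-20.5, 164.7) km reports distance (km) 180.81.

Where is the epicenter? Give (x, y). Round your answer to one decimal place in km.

Circle about each station: (x + 114.7)² + (y + 139.6)² = 243.13²; (x + 159.5)² + (y − 153.6)² = 274.74²; (x + 20.5)² + (y − 164.7)² = 180.81².
Subtracting the A equation from the B and C equations removes the quadratic terms:
-89.6 x + 586.4 y = 19.09
188.4 x + 608.6 y = 21322.03
Solving the 2×2 system: x ≈ 75.7, y ≈ 11.6 km.
Check against A (with the unrounded x, y): √((x + 114.7)²+(y + 139.6)²) = 243.14 ≈ 243.13 km. ✓

x ≈ 75.7 km, y ≈ 11.6 km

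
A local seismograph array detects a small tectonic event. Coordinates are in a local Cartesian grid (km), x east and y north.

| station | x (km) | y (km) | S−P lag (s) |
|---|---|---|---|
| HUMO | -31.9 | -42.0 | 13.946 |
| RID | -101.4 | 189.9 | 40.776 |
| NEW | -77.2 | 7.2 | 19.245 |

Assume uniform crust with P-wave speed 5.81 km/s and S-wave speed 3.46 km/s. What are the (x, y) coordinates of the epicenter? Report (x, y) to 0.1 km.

x ≈ -64.0 km, y ≈ -156.9 km

Distance from S−P lag: d = Δt · v_P v_S / (v_P − v_S) = Δt · (5.81·3.46)/(5.81−3.46) ≈ 8.5543·Δt.
So d_HUMO = 119.30, d_RID = 348.81, d_NEW = 164.63 km.
Circle about each station: (x + 31.9)² + (y + 42.0)² = 119.30²; (x + 101.4)² + (y − 189.9)² = 348.81²; (x + 77.2)² + (y − 7.2)² = 164.63².
Subtracting pairs of circle equations eliminates x²+y² and gives linear equations (the radical axes):
-139.0 x + 463.8 y = -63873.57
-90.6 x + 98.4 y = -9640.48
Solving the 2×2 system: x ≈ -64.0, y ≈ -156.9 km.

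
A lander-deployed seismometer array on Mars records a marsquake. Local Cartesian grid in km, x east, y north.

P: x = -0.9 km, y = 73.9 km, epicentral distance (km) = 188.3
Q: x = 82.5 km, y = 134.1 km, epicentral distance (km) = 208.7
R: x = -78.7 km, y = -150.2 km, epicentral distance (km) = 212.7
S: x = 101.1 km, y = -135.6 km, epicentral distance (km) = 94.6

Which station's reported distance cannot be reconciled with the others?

Solve using three stations at a time. Using P, Q, R (subtract circle equations pairwise → linear system) gives (x, y) ≈ (118.9, -71.4).
Distances from that point to each station vs reported:
  P: calculated 188.3 vs reported 188.3 → residual 0.0 km
  Q: calculated 208.7 vs reported 208.7 → residual 0.0 km
  R: calculated 212.7 vs reported 212.7 → residual 0.0 km
  S: calculated 66.6 vs reported 94.6 → residual 28.0 km
P, Q, R are mutually consistent (residuals ≈ 0); S is off by 28.0 km.

S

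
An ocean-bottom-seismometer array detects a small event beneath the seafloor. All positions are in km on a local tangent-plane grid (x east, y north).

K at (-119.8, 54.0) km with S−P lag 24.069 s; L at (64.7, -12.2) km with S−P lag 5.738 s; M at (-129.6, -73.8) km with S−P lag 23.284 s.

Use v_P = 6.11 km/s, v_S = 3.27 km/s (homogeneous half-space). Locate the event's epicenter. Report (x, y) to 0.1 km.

27.9 km east, -28.8 km north

Distance from S−P lag: d = Δt · v_P v_S / (v_P − v_S) = Δt · (6.11·3.27)/(6.11−3.27) ≈ 7.0351·Δt.
So d_K = 169.33, d_L = 40.37, d_M = 163.81 km.
Circle about each station: (x + 119.8)² + (y − 54.0)² = 169.33²; (x − 64.7)² + (y + 12.2)² = 40.37²; (x + 129.6)² + (y + 73.8)² = 163.81².
Subtracting the K equation from the L and M equations removes the quadratic terms:
369.0 x − 132.4 y = 14109.80
-19.6 x − 255.6 y = 6813.49
Solving the 2×2 system: x ≈ 27.9, y ≈ -28.8 km.
Check against K (with the unrounded x, y): √((x + 119.8)²+(y − 54.0)²) = 169.33 ≈ 169.33 km. ✓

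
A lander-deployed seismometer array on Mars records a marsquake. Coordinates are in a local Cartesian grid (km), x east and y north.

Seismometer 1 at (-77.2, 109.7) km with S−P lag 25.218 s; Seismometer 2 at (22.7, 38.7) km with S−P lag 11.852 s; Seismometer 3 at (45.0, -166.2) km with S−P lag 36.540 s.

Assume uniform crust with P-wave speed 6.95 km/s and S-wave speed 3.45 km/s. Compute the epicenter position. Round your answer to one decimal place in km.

Distance from S−P lag: d = Δt · v_P v_S / (v_P − v_S) = Δt · (6.95·3.45)/(6.95−3.45) ≈ 6.8507·Δt.
So d_Seismometer 1 = 172.76, d_Seismometer 2 = 81.19, d_Seismometer 3 = 250.33 km.
Circle about each station: (x + 77.2)² + (y − 109.7)² = 172.76²; (x − 22.7)² + (y − 38.7)² = 81.19²; (x − 45.0)² + (y + 166.2)² = 250.33².
Subtracting the Seismometer 1 equation from the Seismometer 2 and Seismometer 3 equations removes the quadratic terms:
199.8 x − 142.0 y = 7273.25
244.4 x − 551.8 y = -21165.58
Solving the 2×2 system: x ≈ 92.9, y ≈ 79.5 km.

92.9 km east, 79.5 km north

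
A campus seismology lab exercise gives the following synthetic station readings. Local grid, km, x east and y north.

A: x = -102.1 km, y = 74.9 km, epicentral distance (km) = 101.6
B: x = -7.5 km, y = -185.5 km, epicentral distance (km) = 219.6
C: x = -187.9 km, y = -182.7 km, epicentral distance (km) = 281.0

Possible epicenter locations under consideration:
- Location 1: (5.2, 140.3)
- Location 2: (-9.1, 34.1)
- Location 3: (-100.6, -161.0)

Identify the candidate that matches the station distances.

For each candidate, compare |candidate − station| to the reported distance:
Location 1: residuals A 24.1, B 106.4, C 95.3 → max 106.4 km
Location 2: residuals A 0.0, B 0.0, C 0.0 → max 0.0 km
Location 3: residuals A 134.3, B 123.3, C 191.0 → max 191.0 km
Only Location 2 has all residuals ≈ 0.

Location 2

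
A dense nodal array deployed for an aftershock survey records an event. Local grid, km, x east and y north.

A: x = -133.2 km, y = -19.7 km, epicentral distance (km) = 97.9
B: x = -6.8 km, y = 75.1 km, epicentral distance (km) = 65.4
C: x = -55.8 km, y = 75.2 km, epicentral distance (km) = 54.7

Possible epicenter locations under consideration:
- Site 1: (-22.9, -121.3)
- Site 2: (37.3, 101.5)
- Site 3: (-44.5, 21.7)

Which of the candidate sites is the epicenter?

For each candidate, compare |candidate − station| to the reported distance:
Site 1: residuals A 52.1, B 131.7, C 144.5 → max 144.5 km
Site 2: residuals A 111.3, B 14.0, C 42.0 → max 111.3 km
Site 3: residuals A 0.0, B 0.0, C 0.0 → max 0.0 km
Only Site 3 has all residuals ≈ 0.

Site 3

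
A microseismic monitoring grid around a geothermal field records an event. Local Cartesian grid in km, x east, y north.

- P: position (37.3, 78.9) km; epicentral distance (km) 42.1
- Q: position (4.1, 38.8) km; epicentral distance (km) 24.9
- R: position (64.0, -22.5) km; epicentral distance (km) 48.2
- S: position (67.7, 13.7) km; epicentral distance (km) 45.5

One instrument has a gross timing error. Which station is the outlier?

R

Solve using three stations at a time. Using P, Q, S (subtract circle equations pairwise → linear system) gives (x, y) ≈ (29.0, 37.6).
Distances from that point to each station vs reported:
  P: calculated 42.1 vs reported 42.1 → residual 0.0 km
  Q: calculated 24.9 vs reported 24.9 → residual 0.0 km
  R: calculated 69.6 vs reported 48.2 → residual 21.4 km
  S: calculated 45.5 vs reported 45.5 → residual 0.0 km
P, Q, S are mutually consistent (residuals ≈ 0); R is off by 21.4 km.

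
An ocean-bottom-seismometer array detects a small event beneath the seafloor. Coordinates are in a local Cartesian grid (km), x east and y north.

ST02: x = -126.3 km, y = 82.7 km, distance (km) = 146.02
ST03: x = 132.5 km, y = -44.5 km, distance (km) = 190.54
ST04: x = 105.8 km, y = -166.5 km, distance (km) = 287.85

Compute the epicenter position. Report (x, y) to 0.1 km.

(17.6, 107.5)

Circle about each station: (x + 126.3)² + (y − 82.7)² = 146.02²; (x − 132.5)² + (y + 44.5)² = 190.54²; (x − 105.8)² + (y + 166.5)² = 287.85².
Subtracting the ST02 equation from the ST03 and ST04 equations removes the quadratic terms:
517.6 x − 254.4 y = -18238.13
464.2 x − 498.4 y = -45410.87
Solving the 2×2 system: x ≈ 17.6, y ≈ 107.5 km.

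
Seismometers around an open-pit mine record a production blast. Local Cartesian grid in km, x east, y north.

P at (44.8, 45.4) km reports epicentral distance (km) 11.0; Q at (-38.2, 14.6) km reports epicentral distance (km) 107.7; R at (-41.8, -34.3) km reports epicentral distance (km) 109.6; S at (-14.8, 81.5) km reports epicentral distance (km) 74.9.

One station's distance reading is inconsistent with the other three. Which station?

Solve using three stations at a time. Using P, R, S (subtract circle equations pairwise → linear system) gives (x, y) ≈ (43.5, 34.5).
Distances from that point to each station vs reported:
  P: calculated 11.0 vs reported 11.0 → residual 0.0 km
  Q: calculated 84.1 vs reported 107.7 → residual 23.6 km
  R: calculated 109.6 vs reported 109.6 → residual 0.0 km
  S: calculated 74.9 vs reported 74.9 → residual 0.0 km
P, R, S are mutually consistent (residuals ≈ 0); Q is off by 23.6 km.

Q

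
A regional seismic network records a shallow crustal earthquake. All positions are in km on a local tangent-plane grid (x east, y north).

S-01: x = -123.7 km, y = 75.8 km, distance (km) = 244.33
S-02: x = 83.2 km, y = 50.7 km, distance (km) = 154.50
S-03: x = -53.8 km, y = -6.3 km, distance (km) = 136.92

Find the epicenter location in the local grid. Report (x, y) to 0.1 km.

(46.6, -99.4)

Circle about each station: (x + 123.7)² + (y − 75.8)² = 244.33²; (x − 83.2)² + (y − 50.7)² = 154.50²; (x + 53.8)² + (y + 6.3)² = 136.92².
Subtracting the S-01 equation from the S-02 and S-03 equations removes the quadratic terms:
413.8 x − 50.2 y = 24272.30
139.8 x − 164.2 y = 22836.86
Solving the 2×2 system: x ≈ 46.6, y ≈ -99.4 km.
Check against S-01 (with the unrounded x, y): √((x + 123.7)²+(y − 75.8)²) = 244.33 ≈ 244.33 km. ✓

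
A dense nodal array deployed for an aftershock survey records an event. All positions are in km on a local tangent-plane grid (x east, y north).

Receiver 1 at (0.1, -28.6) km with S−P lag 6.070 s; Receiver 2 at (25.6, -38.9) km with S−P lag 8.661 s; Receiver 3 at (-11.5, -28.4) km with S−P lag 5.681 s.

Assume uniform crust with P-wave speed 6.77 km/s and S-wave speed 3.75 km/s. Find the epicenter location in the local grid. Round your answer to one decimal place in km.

Distance from S−P lag: d = Δt · v_P v_S / (v_P − v_S) = Δt · (6.77·3.75)/(6.77−3.75) ≈ 8.4065·Δt.
So d_Receiver 1 = 51.03, d_Receiver 2 = 72.81, d_Receiver 3 = 47.76 km.
Circle about each station: (x − 0.1)² + (y + 28.6)² = 51.03²; (x − 25.6)² + (y + 38.9)² = 72.81²; (x + 11.5)² + (y + 28.4)² = 47.76².
Subtracting the Receiver 1 equation from the Receiver 2 and Receiver 3 equations removes the quadratic terms:
51.0 x − 20.6 y = -1346.64
-23.2 x + 0.4 y = 443.88
Solving the 2×2 system: x ≈ -18.8, y ≈ 18.8 km.
Check against Receiver 1 (with the unrounded x, y): √((x − 0.1)²+(y + 28.6)²) = 51.04 ≈ 51.03 km. ✓

(-18.8, 18.8)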